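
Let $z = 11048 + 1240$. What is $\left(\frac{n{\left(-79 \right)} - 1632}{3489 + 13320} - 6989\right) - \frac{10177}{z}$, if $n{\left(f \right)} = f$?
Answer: $- \frac{160418110561}{22949888} \approx -6989.9$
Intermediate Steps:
$z = 12288$
$\left(\frac{n{\left(-79 \right)} - 1632}{3489 + 13320} - 6989\right) - \frac{10177}{z} = \left(\frac{-79 - 1632}{3489 + 13320} - 6989\right) - \frac{10177}{12288} = \left(- \frac{1711}{16809} - 6989\right) - \frac{10177}{12288} = - \frac{117479812}{16809} - \frac{10177}{12288} = - \frac{160418110561}{22949888}$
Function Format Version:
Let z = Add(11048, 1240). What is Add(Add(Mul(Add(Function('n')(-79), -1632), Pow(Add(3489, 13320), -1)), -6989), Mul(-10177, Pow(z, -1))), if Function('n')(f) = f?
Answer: Rational(-160418110561, 22949888) ≈ -6989.9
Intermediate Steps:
z = 12288
Add(Add(Mul(Add(Function('n')(-79), -1632), Pow(Add(3489, 13320), -1)), -6989), Mul(-10177, Pow(z, -1))) = Add(Add(Mul(Add(-79, -1632), Pow(Add(3489, 13320), -1)), -6989), Mul(-10177, Pow(12288, -1))) = Add(Add(Mul(-1711, Pow(16809, -1)), -6989), Mul(-10177, Rational(1, 12288))) = Add(Add(Mul(-1711, Rational(1, 16809)), -6989), Rational(-10177, 12288)) = Add(Add(Rational(-1711, 16809), -6989), Rational(-10177, 12288)) = Add(Rational(-117479812, 16809), Rational(-10177, 12288)) = Rational(-160418110561, 22949888)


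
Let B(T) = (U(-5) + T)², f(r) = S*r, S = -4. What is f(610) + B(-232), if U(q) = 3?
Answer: 50001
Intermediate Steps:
f(r) = -4*r
B(T) = (3 + T)²
f(610) + B(-232) = -4*610 + (3 - 232)² = -2440 + (-229)² = -2440 + 52441 = 50001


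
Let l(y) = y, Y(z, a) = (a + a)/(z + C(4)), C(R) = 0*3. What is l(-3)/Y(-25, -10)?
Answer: -15/4 ≈ -3.7500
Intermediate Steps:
C(R) = 0
Y(z, a) = 2*a/z (Y(z, a) = (a + a)/(z + 0) = (2*a)/z = 2*a/z)
l(-3)/Y(-25, -10) = -3/(2*(-10)/(-25)) = -3/(2*(-10)*(-1/25)) = -3/⅘ = -3*5/4 = -15/4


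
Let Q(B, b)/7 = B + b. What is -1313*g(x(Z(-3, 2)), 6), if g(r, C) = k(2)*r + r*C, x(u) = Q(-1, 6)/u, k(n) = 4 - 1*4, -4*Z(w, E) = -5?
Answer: -220584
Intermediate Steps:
Q(B, b) = 7*B + 7*b (Q(B, b) = 7*(B + b) = 7*B + 7*b)
Z(w, E) = 5/4 (Z(w, E) = -¼*(-5) = 5/4)
k(n) = 0 (k(n) = 4 - 4 = 0)
x(u) = 35/u (x(u) = (7*(-1) + 7*6)/u = (-7 + 42)/u = 35/u)
g(r, C) = C*r (g(r, C) = 0*r + r*C = 0 + C*r = C*r)
-1313*g(x(Z(-3, 2)), 6) = -7878*35/(5/4) = -7878*35*(⅘) = -7878*28 = -1313*168 = -220584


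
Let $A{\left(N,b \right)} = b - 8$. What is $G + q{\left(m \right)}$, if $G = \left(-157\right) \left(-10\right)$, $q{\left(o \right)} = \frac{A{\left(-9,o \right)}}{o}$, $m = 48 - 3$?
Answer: $\frac{70687}{45} \approx 1570.8$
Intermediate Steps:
$A{\left(N,b \right)} = -8 + b$ ($A{\left(N,b \right)} = b - 8 = -8 + b$)
$m = 45$ ($m = 48 - 3 = 45$)
$q{\left(o \right)} = \frac{-8 + o}{o}$
$G = 1570$
$G + q{\left(m \right)} = 1570 + \frac{-8 + 45}{45} = 1570 + \frac{1}{45} \cdot 37 = 1570 + \frac{37}{45} = \frac{70687}{45}$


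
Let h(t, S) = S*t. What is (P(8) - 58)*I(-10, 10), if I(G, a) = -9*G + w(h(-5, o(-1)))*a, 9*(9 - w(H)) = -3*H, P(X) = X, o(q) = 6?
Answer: -4000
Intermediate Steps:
w(H) = 9 + H/3 (w(H) = 9 - (-1)*H/3 = 9 + H/3)
I(G, a) = -a - 9*G (I(G, a) = -9*G + (9 + (6*(-5))/3)*a = -9*G + (9 + (⅓)*(-30))*a = -9*G + (9 - 10)*a = -9*G - a = -a - 9*G)
(P(8) - 58)*I(-10, 10) = (8 - 58)*(-1*10 - 9*(-10)) = -50*(-10 + 90) = -50*80 = -4000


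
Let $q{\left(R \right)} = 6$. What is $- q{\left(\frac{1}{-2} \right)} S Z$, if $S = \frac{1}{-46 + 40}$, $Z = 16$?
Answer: $16$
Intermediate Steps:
$S = - \frac{1}{6}$ ($S = \frac{1}{-6} = - \frac{1}{6} \approx -0.16667$)
$- q{\left(\frac{1}{-2} \right)} S Z = - 6 \left(- \frac{1}{6}\right) 16 = - \left(-1\right) 16 = \left(-1\right) \left(-16\right) = 16$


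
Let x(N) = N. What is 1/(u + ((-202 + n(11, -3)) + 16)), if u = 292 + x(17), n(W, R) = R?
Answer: 1/120 ≈ 0.0083333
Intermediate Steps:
u = 309 (u = 292 + 17 = 309)
1/(u + ((-202 + n(11, -3)) + 16)) = 1/(309 + ((-202 - 3) + 16)) = 1/(309 + (-205 + 16)) = 1/(309 - 189) = 1/120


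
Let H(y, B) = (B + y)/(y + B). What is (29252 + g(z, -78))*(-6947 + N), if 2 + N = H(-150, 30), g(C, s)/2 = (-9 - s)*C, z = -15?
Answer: -188860536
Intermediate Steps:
g(C, s) = 2*C*(-9 - s) (g(C, s) = 2*((-9 - s)*C) = 2*(C*(-9 - s)) = 2*C*(-9 - s))
H(y, B) = 1 (H(y, B) = (B + y)/(B + y) = 1)
N = -1 (N = -2 + 1 = -1)
(29252 + g(z, -78))*(-6947 + N) = (29252 - 2*(-15)*(9 - 78))*(-6947 - 1) = (29252 - 2*(-15)*(-69))*(-6948) = (29252 - 2070)*(-6948) = 27182*(-6948) = -188860536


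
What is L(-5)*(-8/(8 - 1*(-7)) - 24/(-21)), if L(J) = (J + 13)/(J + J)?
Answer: -256/525 ≈ -0.48762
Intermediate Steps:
L(J) = (13 + J)/(2*J) (L(J) = (13 + J)/((2*J)) = (13 + J)*(1/(2*J)) = (13 + J)/(2*J))
L(-5)*(-8/(8 - 1*(-7)) - 24/(-21)) = ((½)*(13 - 5)/(-5))*(-8/(8 - 1*(-7)) - 24/(-21)) = ((½)*(-⅕)*8)*(-8/(8 + 7) - 24*(-1/21)) = -4*(-8/15 + 8/7)/5 = -⅘*64/105 = -256/525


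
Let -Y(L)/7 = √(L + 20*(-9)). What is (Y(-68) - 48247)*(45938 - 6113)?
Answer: -1921436775 - 557550*I*√62 ≈ -1.9214e+9 - 4.3902e+6*I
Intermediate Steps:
Y(L) = -7*√(-180 + L) (Y(L) = -7*√(L + 20*(-9)) = -7*√(L - 180) = -7*√(-180 + L))
(Y(-68) - 48247)*(45938 - 6113) = (-7*√(-180 - 68) - 48247)*(45938 - 6113) = (-14*I*√62 - 48247)*39825 = (-48247 - 14*I*√62)*39825 = -1921436775 - 557550*I*√62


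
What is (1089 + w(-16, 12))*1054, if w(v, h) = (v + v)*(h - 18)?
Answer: 1350174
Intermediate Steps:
w(v, h) = 2*v*(-18 + h) (w(v, h) = (2*v)*(-18 + h) = 2*v*(-18 + h))
(1089 + w(-16, 12))*1054 = (1089 + 2*(-16)*(-18 + 12))*1054 = (1089 + 2*(-16)*(-6))*1054 = (1089 + 192)*1054 = 1281*1054 = 1350174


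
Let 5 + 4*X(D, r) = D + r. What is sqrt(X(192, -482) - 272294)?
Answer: I*sqrt(1089471)/2 ≈ 521.89*I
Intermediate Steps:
X(D, r) = -5/4 + D/4 + r/4 (X(D, r) = -5/4 + (D + r)/4 = -5/4 + (D/4 + r/4) = -5/4 + D/4 + r/4)
sqrt(X(192, -482) - 272294) = sqrt((-5/4 + (1/4)*192 + (1/4)*(-482)) - 272294) = sqrt((-5/4 + 48 - 241/2) - 272294) = sqrt(-295/4 - 272294) = sqrt(-1089471/4) = I*sqrt(1089471)/2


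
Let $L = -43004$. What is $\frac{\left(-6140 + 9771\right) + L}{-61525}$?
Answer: $\frac{39373}{61525} \approx 0.63995$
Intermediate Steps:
$\frac{\left(-6140 + 9771\right) + L}{-61525} = \frac{\left(-6140 + 9771\right) - 43004}{-61525} = \left(3631 - 43004\right) \left(- \frac{1}{61525}\right) = \left(-39373\right) \left(- \frac{1}{61525}\right) = \frac{39373}{61525}$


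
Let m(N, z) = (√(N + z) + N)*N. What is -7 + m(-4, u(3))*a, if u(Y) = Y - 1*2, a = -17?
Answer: -279 + 68*I*√3 ≈ -279.0 + 117.78*I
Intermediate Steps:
u(Y) = -2 + Y (u(Y) = Y - 2 = -2 + Y)
m(N, z) = N*(N + √(N + z)) (m(N, z) = (N + √(N + z))*N = N*(N + √(N + z)))
-7 + m(-4, u(3))*a = -7 - 4*(-4 + √(-4 + (-2 + 3)))*(-17) = -7 - 4*(-4 + √(-4 + 1))*(-17) = -7 - 4*(-4 + √(-3))*(-17) = -7 - 4*(-4 + I*√3)*(-17) = -7 + (16 - 4*I*√3)*(-17) = -7 + (-272 + 68*I*√3) = -279 + 68*I*√3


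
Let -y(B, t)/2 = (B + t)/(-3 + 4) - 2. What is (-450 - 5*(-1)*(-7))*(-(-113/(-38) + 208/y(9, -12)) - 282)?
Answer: 5635409/38 ≈ 1.4830e+5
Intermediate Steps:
y(B, t) = 4 - 2*B - 2*t (y(B, t) = -2*((B + t)/(-3 + 4) - 2) = -2*((B + t)/1 - 2) = -2*((B + t)*1 - 2) = -2*((B + t) - 2) = -2*(-2 + B + t) = 4 - 2*B - 2*t)
(-450 - 5*(-1)*(-7))*(-(-113/(-38) + 208/y(9, -12)) - 282) = (-450 - 5*(-1)*(-7))*(-(-113/(-38) + 208/(4 - 2*9 - 2*(-12))) - 282) = (-450 + 5*(-7))*(-(-113*(-1/38) + 208/(4 - 18 + 24)) - 282) = (-450 - 35)*(-(113/38 + 208/10) - 282) = -485*(-(113/38 + 208*(1/10)) - 282) = -485*(-(113/38 + 104/5) - 282) = -485*(-1*4517/190 - 282) = -485*(-4517/190 - 282) = -485*(-58097/190) = 5635409/38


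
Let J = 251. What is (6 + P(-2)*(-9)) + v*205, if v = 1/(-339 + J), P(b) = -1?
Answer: 1115/88 ≈ 12.670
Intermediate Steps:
v = -1/88 (v = 1/(-339 + 251) = 1/(-88) = -1/88 ≈ -0.011364)
(6 + P(-2)*(-9)) + v*205 = (6 - 1*(-9)) - 1/88*205 = (6 + 9) - 205/88 = 15 - 205/88 = 1115/88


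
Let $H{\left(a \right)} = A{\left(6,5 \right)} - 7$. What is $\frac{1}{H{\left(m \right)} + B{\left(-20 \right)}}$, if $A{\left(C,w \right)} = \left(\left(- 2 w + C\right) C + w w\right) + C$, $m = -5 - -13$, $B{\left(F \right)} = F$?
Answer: $- \frac{1}{20} \approx -0.05$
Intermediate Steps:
$m = 8$ ($m = -5 + 13 = 8$)
$A{\left(C,w \right)} = C + w^{2} + C \left(C - 2 w\right)$ ($A{\left(C,w \right)} = \left(\left(C - 2 w\right) C + w^{2}\right) + C = \left(C \left(C - 2 w\right) + w^{2}\right) + C = \left(w^{2} + C \left(C - 2 w\right)\right) + C = C + w^{2} + C \left(C - 2 w\right)$)
$H{\left(a \right)} = 0$ ($H{\left(a \right)} = \left(6 + 6^{2} + 5^{2} - 12 \cdot 5\right) - 7 = \left(6 + 36 + 25 - 60\right) - 7 = 7 - 7 = 0$)
$\frac{1}{H{\left(m \right)} + B{\left(-20 \right)}} = \frac{1}{0 - 20} = \frac{1}{-20} = - \frac{1}{20}$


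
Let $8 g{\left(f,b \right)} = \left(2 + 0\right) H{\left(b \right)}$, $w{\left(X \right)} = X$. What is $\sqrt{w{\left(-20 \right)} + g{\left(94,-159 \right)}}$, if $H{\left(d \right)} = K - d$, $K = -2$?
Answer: $\frac{\sqrt{77}}{2} \approx 4.3875$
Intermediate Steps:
$H{\left(d \right)} = -2 - d$
$g{\left(f,b \right)} = - \frac{1}{2} - \frac{b}{4}$ ($g{\left(f,b \right)} = \frac{\left(2 + 0\right) \left(-2 - b\right)}{8} = \frac{2 \left(-2 - b\right)}{8} = \frac{-4 - 2 b}{8} = - \frac{1}{2} - \frac{b}{4}$)
$\sqrt{w{\left(-20 \right)} + g{\left(94,-159 \right)}} = \sqrt{-20 - - \frac{157}{4}} = \sqrt{-20 + \left(- \frac{1}{2} + \frac{159}{4}\right)} = \sqrt{-20 + \frac{157}{4}} = \sqrt{\frac{77}{4}} = \frac{\sqrt{77}}{2}$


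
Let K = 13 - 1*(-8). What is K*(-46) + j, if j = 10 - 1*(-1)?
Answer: -955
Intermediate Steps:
K = 21 (K = 13 + 8 = 21)
j = 11 (j = 10 + 1 = 11)
K*(-46) + j = 21*(-46) + 11 = -966 + 11 = -955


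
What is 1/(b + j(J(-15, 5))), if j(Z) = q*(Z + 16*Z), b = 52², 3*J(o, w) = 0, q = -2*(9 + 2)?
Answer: 1/2704 ≈ 0.00036982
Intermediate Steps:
q = -22 (q = -2*11 = -22)
J(o, w) = 0 (J(o, w) = (⅓)*0 = 0)
b = 2704
j(Z) = -374*Z (j(Z) = -22*(Z + 16*Z) = -374*Z)
1/(b + j(J(-15, 5))) = 1/(2704 - 374*0) = 1/(2704 + 0) = 1/2704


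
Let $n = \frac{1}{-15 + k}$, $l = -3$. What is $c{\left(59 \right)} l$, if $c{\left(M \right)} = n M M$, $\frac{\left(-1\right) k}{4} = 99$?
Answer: $\frac{3481}{137} \approx 25.409$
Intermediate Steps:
$k = -396$ ($k = \left(-4\right) 99 = -396$)
$n = - \frac{1}{411}$ ($n = \frac{1}{-15 - 396} = \frac{1}{-411} = - \frac{1}{411} \approx -0.0024331$)
$c{\left(M \right)} = - \frac{M^{2}}{411}$ ($c{\left(M \right)} = - \frac{M}{411} M = - \frac{M^{2}}{411}$)
$c{\left(59 \right)} l = - \frac{59^{2}}{411} \left(-3\right) = \left(- \frac{1}{411}\right) 3481 \left(-3\right) = \left(- \frac{3481}{411}\right) \left(-3\right) = \frac{3481}{137}$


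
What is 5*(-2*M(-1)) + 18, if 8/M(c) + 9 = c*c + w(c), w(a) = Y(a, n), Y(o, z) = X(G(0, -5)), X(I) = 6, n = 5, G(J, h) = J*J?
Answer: 58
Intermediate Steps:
G(J, h) = J²
Y(o, z) = 6
w(a) = 6
M(c) = 8/(-3 + c²) (M(c) = 8/(-9 + (c*c + 6)) = 8/(-9 + (c² + 6)) = 8/(-9 + (6 + c²)) = 8/(-3 + c²))
5*(-2*M(-1)) + 18 = 5*(-16/(-3 + (-1)²)) + 18 = 5*(-16/(-3 + 1)) + 18 = 5*(-16/(-2)) + 18 = 5*(-16*(-1)/2) + 18 = 5*(-2*(-4)) + 18 = 5*8 + 18 = 40 + 18 = 58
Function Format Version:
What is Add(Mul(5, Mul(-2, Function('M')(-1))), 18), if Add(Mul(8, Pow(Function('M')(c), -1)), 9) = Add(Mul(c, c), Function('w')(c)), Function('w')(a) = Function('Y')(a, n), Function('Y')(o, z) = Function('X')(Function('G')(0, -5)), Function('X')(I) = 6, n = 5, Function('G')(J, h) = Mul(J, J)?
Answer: 58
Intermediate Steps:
Function('G')(J, h) = Pow(J, 2)
Function('Y')(o, z) = 6
Function('w')(a) = 6
Function('M')(c) = Mul(8, Pow(Add(-3, Pow(c, 2)), -1)) (Function('M')(c) = Mul(8, Pow(Add(-9, Add(Mul(c, c), 6)), -1)) = Mul(8, Pow(Add(-9, Add(Pow(c, 2), 6)), -1)) = Mul(8, Pow(Add(-9, Add(6, Pow(c, 2))), -1)) = Mul(8, Pow(Add(-3, Pow(c, 2)), -1)))
Add(Mul(5, Mul(-2, Function('M')(-1))), 18) = Add(Mul(5, Mul(-2, Mul(8, Pow(Add(-3, Pow(-1, 2)), -1)))), 18) = Add(Mul(5, Mul(-2, Mul(8, Pow(Add(-3, 1), -1)))), 18) = Add(Mul(5, Mul(-2, Mul(8, Pow(-2, -1)))), 18) = Add(Mul(5, Mul(-2, Mul(8, Rational(-1, 2)))), 18) = Add(Mul(5, Mul(-2, -4)), 18) = Add(Mul(5, 8), 18) = Add(40, 18) = 58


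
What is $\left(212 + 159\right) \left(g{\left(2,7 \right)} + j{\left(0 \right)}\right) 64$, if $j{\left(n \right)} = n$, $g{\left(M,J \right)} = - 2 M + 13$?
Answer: $213696$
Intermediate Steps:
$g{\left(M,J \right)} = 13 - 2 M$
$\left(212 + 159\right) \left(g{\left(2,7 \right)} + j{\left(0 \right)}\right) 64 = \left(212 + 159\right) \left(\left(13 - 4\right) + 0\right) 64 = 371 \left(\left(13 - 4\right) + 0\right) 64 = 371 \left(9 + 0\right) 64 = 371 \cdot 9 \cdot 64 = 3339 \cdot 64 = 213696$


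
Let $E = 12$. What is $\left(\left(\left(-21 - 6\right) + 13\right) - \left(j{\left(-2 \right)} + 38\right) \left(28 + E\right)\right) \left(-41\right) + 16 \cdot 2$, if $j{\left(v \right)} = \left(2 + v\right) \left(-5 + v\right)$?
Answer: $62926$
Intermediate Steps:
$j{\left(v \right)} = \left(-5 + v\right) \left(2 + v\right)$
$\left(\left(\left(-21 - 6\right) + 13\right) - \left(j{\left(-2 \right)} + 38\right) \left(28 + E\right)\right) \left(-41\right) + 16 \cdot 2 = \left(\left(\left(-21 - 6\right) + 13\right) - \left(\left(-10 + \left(-2\right)^{2} - -6\right) + 38\right) \left(28 + 12\right)\right) \left(-41\right) + 16 \cdot 2 = \left(\left(-27 + 13\right) - \left(\left(-10 + 4 + 6\right) + 38\right) 40\right) \left(-41\right) + 32 = \left(-14 - \left(0 + 38\right) 40\right) \left(-41\right) + 32 = \left(-14 - 38 \cdot 40\right) \left(-41\right) + 32 = \left(-14 - 1520\right) \left(-41\right) + 32 = \left(-1534\right) \left(-41\right) + 32 = 62894 + 32 = 62926$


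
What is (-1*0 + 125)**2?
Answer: 15625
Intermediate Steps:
(-1*0 + 125)**2 = (0 + 125)**2 = 125**2 = 15625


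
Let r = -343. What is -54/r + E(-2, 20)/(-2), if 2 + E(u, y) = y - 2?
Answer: -2690/343 ≈ -7.8426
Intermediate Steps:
E(u, y) = -4 + y (E(u, y) = -2 + (y - 2) = -2 + (-2 + y) = -4 + y)
-54/r + E(-2, 20)/(-2) = -54/(-343) + (-4 + 20)/(-2) = -54*(-1/343) + 16*(-½) = 54/343 - 8 = -2690/343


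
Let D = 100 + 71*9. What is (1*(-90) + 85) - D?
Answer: -744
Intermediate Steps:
D = 739 (D = 100 + 639 = 739)
(1*(-90) + 85) - D = (1*(-90) + 85) - 1*739 = (-90 + 85) - 739 = -5 - 739 = -744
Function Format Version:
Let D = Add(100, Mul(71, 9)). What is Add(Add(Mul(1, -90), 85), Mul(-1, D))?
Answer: -744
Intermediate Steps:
D = 739 (D = Add(100, 639) = 739)
Add(Add(Mul(1, -90), 85), Mul(-1, D)) = Add(Add(Mul(1, -90), 85), Mul(-1, 739)) = Add(Add(-90, 85), -739) = Add(-5, -739) = -744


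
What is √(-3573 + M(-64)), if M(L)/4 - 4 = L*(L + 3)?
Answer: √12059 ≈ 109.81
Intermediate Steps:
M(L) = 16 + 4*L*(3 + L) (M(L) = 16 + 4*(L*(L + 3)) = 16 + 4*(L*(3 + L)) = 16 + 4*L*(3 + L))
√(-3573 + M(-64)) = √(-3573 + (16 + 4*(-64)² + 12*(-64))) = √(-3573 + (16 + 4*4096 - 768)) = √(-3573 + (16 + 16384 - 768)) = √(-3573 + 15632) = √12059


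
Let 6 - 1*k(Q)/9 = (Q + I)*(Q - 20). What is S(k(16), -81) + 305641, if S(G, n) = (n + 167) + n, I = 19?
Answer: 305646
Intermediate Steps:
k(Q) = 54 - 9*(-20 + Q)*(19 + Q) (k(Q) = 54 - 9*(Q + 19)*(Q - 20) = 54 - 9*(19 + Q)*(-20 + Q) = 54 - 9*(-20 + Q)*(19 + Q))
S(G, n) = 167 + 2*n (S(G, n) = (167 + n) + n = 167 + 2*n)
S(k(16), -81) + 305641 = (167 + 2*(-81)) + 305641 = (167 - 162) + 305641 = 5 + 305641 = 305646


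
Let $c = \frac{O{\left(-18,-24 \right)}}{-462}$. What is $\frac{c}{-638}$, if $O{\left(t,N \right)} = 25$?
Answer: $\frac{25}{294756} \approx 8.4816 \cdot 10^{-5}$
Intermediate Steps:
$c = - \frac{25}{462}$ ($c = \frac{25}{-462} = 25 \left(- \frac{1}{462}\right) = - \frac{25}{462} \approx -0.054113$)
$\frac{c}{-638} = - \frac{25}{462 \left(-638\right)} = \left(- \frac{25}{462}\right) \left(- \frac{1}{638}\right) = \frac{25}{294756}$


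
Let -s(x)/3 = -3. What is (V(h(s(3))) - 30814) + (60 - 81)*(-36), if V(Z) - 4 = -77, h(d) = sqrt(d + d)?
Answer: -30131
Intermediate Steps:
s(x) = 9 (s(x) = -3*(-3) = 9)
h(d) = sqrt(2)*sqrt(d) (h(d) = sqrt(2*d) = sqrt(2)*sqrt(d))
V(Z) = -73 (V(Z) = 4 - 77 = -73)
(V(h(s(3))) - 30814) + (60 - 81)*(-36) = (-73 - 30814) + (60 - 81)*(-36) = -30887 - 21*(-36) = -30887 + 756 = -30131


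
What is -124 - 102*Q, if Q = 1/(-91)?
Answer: -11182/91 ≈ -122.88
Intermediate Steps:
Q = -1/91 ≈ -0.010989
-124 - 102*Q = -124 - 102*(-1/91) = -124 + 102/91 = -11182/91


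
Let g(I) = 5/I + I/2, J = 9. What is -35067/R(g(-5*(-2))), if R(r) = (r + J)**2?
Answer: -140268/841 ≈ -166.79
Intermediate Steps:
g(I) = I/2 + 5/I (g(I) = 5/I + I*(1/2) = 5/I + I/2 = I/2 + 5/I)
R(r) = (9 + r)**2 (R(r) = (r + 9)**2 = (9 + r)**2)
-35067/R(g(-5*(-2))) = -35067/(9 + ((-5*(-2))/2 + 5/((-5*(-2)))))**2 = -35067/(9 + ((1/2)*10 + 5/10))**2 = -35067/(9 + (5 + 5*(1/10)))**2 = -35067/(9 + (5 + 1/2))**2 = -35067/(9 + 11/2)**2 = -35067/((29/2)**2) = -35067/841/4 = -35067*4/841 = -140268/841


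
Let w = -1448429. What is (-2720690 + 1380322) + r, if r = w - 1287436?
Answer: -4076233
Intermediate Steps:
r = -2735865 (r = -1448429 - 1287436 = -2735865)
(-2720690 + 1380322) + r = (-2720690 + 1380322) - 2735865 = -1340368 - 2735865 = -4076233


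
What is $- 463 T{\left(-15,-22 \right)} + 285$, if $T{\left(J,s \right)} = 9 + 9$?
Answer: $-8049$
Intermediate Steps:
$T{\left(J,s \right)} = 18$
$- 463 T{\left(-15,-22 \right)} + 285 = \left(-463\right) 18 + 285 = -8334 + 285 = -8049$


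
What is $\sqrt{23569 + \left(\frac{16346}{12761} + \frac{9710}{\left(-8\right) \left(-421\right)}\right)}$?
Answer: $\frac{15 \sqrt{12095642963641391}}{10744762} \approx 153.54$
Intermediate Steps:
$\sqrt{23569 + \left(\frac{16346}{12761} + \frac{9710}{\left(-8\right) \left(-421\right)}\right)} = \sqrt{23569 + \left(16346 \cdot \frac{1}{12761} + \frac{9710}{3368}\right)} = \sqrt{23569 + \left(\frac{16346}{12761} + 9710 \cdot \frac{1}{3368}\right)} = \sqrt{23569 + \left(\frac{16346}{12761} + \frac{4855}{1684}\right)} = \sqrt{23569 + \frac{89481319}{21489524}} = \sqrt{\frac{506576072475}{21489524}} = \frac{15 \sqrt{12095642963641391}}{10744762}$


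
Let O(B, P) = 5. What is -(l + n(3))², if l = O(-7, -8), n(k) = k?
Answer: -64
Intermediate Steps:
l = 5
-(l + n(3))² = -(5 + 3)² = -1*8² = -1*64 = -64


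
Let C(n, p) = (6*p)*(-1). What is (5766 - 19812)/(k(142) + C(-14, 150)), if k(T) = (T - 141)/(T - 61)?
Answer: 1137726/72899 ≈ 15.607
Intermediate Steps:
k(T) = (-141 + T)/(-61 + T)
C(n, p) = -6*p
(5766 - 19812)/(k(142) + C(-14, 150)) = (5766 - 19812)/((-141 + 142)/(-61 + 142) - 6*150) = -14046/(1/81 - 900) = -14046/(-72899/81) = -14046*(-81/72899) = 1137726/72899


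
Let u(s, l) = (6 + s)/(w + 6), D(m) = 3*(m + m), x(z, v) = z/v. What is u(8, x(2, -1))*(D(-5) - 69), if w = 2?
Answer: -693/4 ≈ -173.25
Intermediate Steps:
D(m) = 6*m (D(m) = 3*(2*m) = 6*m)
u(s, l) = 3/4 + s/8 (u(s, l) = (6 + s)/(2 + 6) = (6 + s)/8 = (6 + s)*(1/8) = 3/4 + s/8)
u(8, x(2, -1))*(D(-5) - 69) = (3/4 + (1/8)*8)*(6*(-5) - 69) = (3/4 + 1)*(-30 - 69) = (7/4)*(-99) = -693/4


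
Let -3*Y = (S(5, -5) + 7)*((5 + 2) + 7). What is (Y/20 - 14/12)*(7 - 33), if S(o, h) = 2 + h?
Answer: 273/5 ≈ 54.600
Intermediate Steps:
Y = -56/3 (Y = -((2 - 5) + 7)*((5 + 2) + 7)/3 = -(-3 + 7)*(7 + 7)/3 = -4*14/3 = -⅓*56 = -56/3 ≈ -18.667)
(Y/20 - 14/12)*(7 - 33) = (-56/3/20 - 14/12)*(7 - 33) = (-56/3*1/20 - 14*1/12)*(-26) = (-14/15 - 7/6)*(-26) = -21/10*(-26) = 273/5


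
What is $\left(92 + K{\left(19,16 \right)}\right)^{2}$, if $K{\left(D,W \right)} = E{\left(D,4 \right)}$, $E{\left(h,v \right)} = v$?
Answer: $9216$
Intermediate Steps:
$K{\left(D,W \right)} = 4$
$\left(92 + K{\left(19,16 \right)}\right)^{2} = \left(92 + 4\right)^{2} = 96^{2} = 9216$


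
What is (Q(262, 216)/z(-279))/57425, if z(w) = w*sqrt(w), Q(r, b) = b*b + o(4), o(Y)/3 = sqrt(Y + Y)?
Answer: 2*I*sqrt(31)*(7776 + sqrt(2))/496668825 ≈ 0.00017437*I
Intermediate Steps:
o(Y) = 3*sqrt(2)*sqrt(Y) (o(Y) = 3*sqrt(Y + Y) = 3*sqrt(2*Y) = 3*(sqrt(2)*sqrt(Y)) = 3*sqrt(2)*sqrt(Y))
Q(r, b) = b**2 + 6*sqrt(2) (Q(r, b) = b*b + 3*sqrt(2)*sqrt(4) = b**2 + 3*sqrt(2)*2 = b**2 + 6*sqrt(2))
z(w) = w**(3/2)
(Q(262, 216)/z(-279))/57425 = ((216**2 + 6*sqrt(2))/((-279)**(3/2)))/57425 = ((46656 + 6*sqrt(2))/((-837*I*sqrt(31))))*(1/57425) = ((46656 + 6*sqrt(2))*(I*sqrt(31)/25947))*(1/57425) = (I*sqrt(31)*(46656 + 6*sqrt(2))/25947)*(1/57425) = I*sqrt(31)*(46656 + 6*sqrt(2))/1490006475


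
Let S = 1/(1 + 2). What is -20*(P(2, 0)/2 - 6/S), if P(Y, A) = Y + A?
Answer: 340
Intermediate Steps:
P(Y, A) = A + Y
S = 1/3 ≈ 0.33333
-20*(P(2, 0)/2 - 6/S) = -20*((0 + 2)/2 - 6/1/3) = -20*(2*(1/2) - 6*3) = -20*(1 - 18) = -20*(-17) = 340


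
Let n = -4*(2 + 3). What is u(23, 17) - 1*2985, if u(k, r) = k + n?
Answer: -2982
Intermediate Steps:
n = -20 (n = -4*5 = -20)
u(k, r) = -20 + k (u(k, r) = k - 20 = -20 + k)
u(23, 17) - 1*2985 = (-20 + 23) - 1*2985 = 3 - 2985 = -2982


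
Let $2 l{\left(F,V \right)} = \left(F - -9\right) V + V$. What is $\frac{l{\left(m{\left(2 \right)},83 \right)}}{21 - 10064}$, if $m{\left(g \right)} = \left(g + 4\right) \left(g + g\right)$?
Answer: $- \frac{17}{121} \approx -0.1405$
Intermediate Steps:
$m{\left(g \right)} = 2 g \left(4 + g\right)$ ($m{\left(g \right)} = \left(4 + g\right) 2 g = 2 g \left(4 + g\right)$)
$l{\left(F,V \right)} = \frac{V}{2} + \frac{V \left(9 + F\right)}{2}$ ($l{\left(F,V \right)} = \frac{\left(F - -9\right) V + V}{2} = \frac{\left(F + 9\right) V + V}{2} = \frac{\left(9 + F\right) V + V}{2} = \frac{V \left(9 + F\right) + V}{2} = \frac{V + V \left(9 + F\right)}{2} = \frac{V}{2} + \frac{V \left(9 + F\right)}{2}$)
$\frac{l{\left(m{\left(2 \right)},83 \right)}}{21 - 10064} = \frac{\frac{1}{2} \cdot 83 \left(10 + 2 \cdot 2 \left(4 + 2\right)\right)}{21 - 10064} = \frac{\frac{1}{2} \cdot 83 \left(10 + 2 \cdot 2 \cdot 6\right)}{21 - 10064} = \frac{\frac{1}{2} \cdot 83 \left(10 + 24\right)}{-10043} = \frac{1}{2} \cdot 83 \cdot 34 \left(- \frac{1}{10043}\right) = 1411 \left(- \frac{1}{10043}\right) = - \frac{17}{121}$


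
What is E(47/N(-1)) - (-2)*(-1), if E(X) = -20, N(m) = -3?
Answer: -22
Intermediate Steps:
E(47/N(-1)) - (-2)*(-1) = -20 - (-2)*(-1) = -20 - 1*2 = -20 - 2 = -22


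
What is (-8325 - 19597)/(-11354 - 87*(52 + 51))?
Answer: 27922/20315 ≈ 1.3745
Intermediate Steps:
(-8325 - 19597)/(-11354 - 87*(52 + 51)) = -27922/(-11354 - 87*103) = -27922/(-11354 - 8961) = -27922/(-20315) = -27922*(-1/20315) = 27922/20315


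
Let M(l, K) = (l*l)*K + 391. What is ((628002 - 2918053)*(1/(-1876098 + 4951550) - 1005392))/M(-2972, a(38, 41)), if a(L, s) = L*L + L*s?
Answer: 2360305823641922111/27182913488014156 ≈ 86.830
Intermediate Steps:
a(L, s) = L**2 + L*s
M(l, K) = 391 + K*l**2 (M(l, K) = l**2*K + 391 = K*l**2 + 391 = 391 + K*l**2)
((628002 - 2918053)*(1/(-1876098 + 4951550) - 1005392))/M(-2972, a(38, 41)) = ((628002 - 2918053)*(1/(-1876098 + 4951550) - 1005392))/(391 + (38*(38 + 41))*(-2972)**2) = (-2290051*(1/3075452 - 1005392))/(391 + (38*79)*8832784) = (-2290051*(1/3075452 - 1005392))/(391 + 3002*8832784) = (-2290051*(-3092034837183/3075452))/(391 + 26516017568) = (7080917470925766333/3075452)/26516017959 = (7080917470925766333/3075452)*(1/26516017959) = 2360305823641922111/27182913488014156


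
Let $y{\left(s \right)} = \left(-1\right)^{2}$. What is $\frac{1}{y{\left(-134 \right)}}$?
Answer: $1$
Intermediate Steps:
$y{\left(s \right)} = 1$
$\frac{1}{y{\left(-134 \right)}} = 1^{-1} = 1$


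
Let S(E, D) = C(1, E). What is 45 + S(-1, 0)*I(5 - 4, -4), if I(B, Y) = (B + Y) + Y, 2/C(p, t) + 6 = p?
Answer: 239/5 ≈ 47.800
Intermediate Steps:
C(p, t) = 2/(-6 + p)
S(E, D) = -⅖ (S(E, D) = 2/(-6 + 1) = 2/(-5) = 2*(-⅕) = -⅖)
I(B, Y) = B + 2*Y
45 + S(-1, 0)*I(5 - 4, -4) = 45 - 2*((5 - 4) + 2*(-4))/5 = 45 - 2*(1 - 8)/5 = 45 - ⅖*(-7) = 45 + 14/5 = 239/5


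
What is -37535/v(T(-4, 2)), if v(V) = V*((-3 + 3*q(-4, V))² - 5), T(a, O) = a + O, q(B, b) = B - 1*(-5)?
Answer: -7507/2 ≈ -3753.5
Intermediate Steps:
q(B, b) = 5 + B (q(B, b) = B + 5 = 5 + B)
T(a, O) = O + a
v(V) = -5*V (v(V) = V*((-3 + 3*(5 - 4))² - 5) = V*((-3 + 3*1)² - 5) = V*((-3 + 3)² - 5) = V*(0² - 5) = V*(0 - 5) = V*(-5) = -5*V)
-37535/v(T(-4, 2)) = -37535*(-1/(5*(2 - 4))) = -37535/((-5*(-2))) = -37535/10 = -37535*⅒ = -7507/2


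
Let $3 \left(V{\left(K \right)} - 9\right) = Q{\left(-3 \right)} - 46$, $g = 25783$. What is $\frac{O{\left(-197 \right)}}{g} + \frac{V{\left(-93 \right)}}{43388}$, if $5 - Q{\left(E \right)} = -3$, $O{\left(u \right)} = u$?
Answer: $- \frac{25925921}{3356018412} \approx -0.0077252$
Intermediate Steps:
$Q{\left(E \right)} = 8$ ($Q{\left(E \right)} = 5 - -3 = 5 + 3 = 8$)
$V{\left(K \right)} = - \frac{11}{3}$ ($V{\left(K \right)} = 9 + \frac{8 - 46}{3} = 9 + \frac{1}{3} \left(-38\right) = 9 - \frac{38}{3} = - \frac{11}{3}$)
$\frac{O{\left(-197 \right)}}{g} + \frac{V{\left(-93 \right)}}{43388} = - \frac{197}{25783} - \frac{11}{3 \cdot 43388} = \left(-197\right) \frac{1}{25783} - \frac{11}{130164} = - \frac{197}{25783} - \frac{11}{130164} = - \frac{25925921}{3356018412}$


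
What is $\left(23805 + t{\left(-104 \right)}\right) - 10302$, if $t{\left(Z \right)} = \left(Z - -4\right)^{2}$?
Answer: $23503$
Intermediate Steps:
$t{\left(Z \right)} = \left(4 + Z\right)^{2}$ ($t{\left(Z \right)} = \left(Z + 4\right)^{2} = \left(4 + Z\right)^{2}$)
$\left(23805 + t{\left(-104 \right)}\right) - 10302 = \left(23805 + \left(4 - 104\right)^{2}\right) - 10302 = \left(23805 + \left(-100\right)^{2}\right) - 10302 = \left(23805 + 10000\right) - 10302 = 33805 - 10302 = 23503$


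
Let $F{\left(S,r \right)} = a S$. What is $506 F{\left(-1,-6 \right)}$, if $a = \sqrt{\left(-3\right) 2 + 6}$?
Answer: $0$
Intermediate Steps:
$a = 0$ ($a = \sqrt{-6 + 6} = \sqrt{0} = 0$)
$F{\left(S,r \right)} = 0$ ($F{\left(S,r \right)} = 0 S = 0$)
$506 F{\left(-1,-6 \right)} = 506 \cdot 0 = 0$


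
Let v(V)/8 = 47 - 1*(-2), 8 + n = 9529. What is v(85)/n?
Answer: 392/9521 ≈ 0.041172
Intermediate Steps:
n = 9521 (n = -8 + 9529 = 9521)
v(V) = 392 (v(V) = 8*(47 - 1*(-2)) = 8*(47 + 2) = 8*49 = 392)
v(85)/n = 392/9521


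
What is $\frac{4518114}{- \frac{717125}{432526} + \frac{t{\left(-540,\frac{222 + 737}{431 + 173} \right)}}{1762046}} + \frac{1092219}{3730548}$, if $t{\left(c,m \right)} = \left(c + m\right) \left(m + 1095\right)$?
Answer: $- \frac{260351805579330393049002170657}{114848514510263618856804} \approx -2.2669 \cdot 10^{6}$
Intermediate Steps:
$t{\left(c,m \right)} = \left(1095 + m\right) \left(c + m\right)$ ($t{\left(c,m \right)} = \left(c + m\right) \left(1095 + m\right) = \left(1095 + m\right) \left(c + m\right)$)
$\frac{4518114}{- \frac{717125}{432526} + \frac{t{\left(-540,\frac{222 + 737}{431 + 173} \right)}}{1762046}} + \frac{1092219}{3730548} = \frac{4518114}{- \frac{717125}{432526} + \frac{\left(\frac{222 + 737}{431 + 173}\right)^{2} + 1095 \left(-540\right) + 1095 \frac{222 + 737}{431 + 173} - 540 \frac{222 + 737}{431 + 173}}{1762046}} + \frac{1092219}{3730548} = \frac{4518114}{\left(-717125\right) \frac{1}{432526} + \left(\left(\frac{959}{604}\right)^{2} - 591300 + 1095 \cdot \frac{959}{604} - 540 \cdot \frac{959}{604}\right) \frac{1}{1762046}} + 1092219 \cdot \frac{1}{3730548} = \frac{4518114}{- \frac{717125}{432526} + \left(\left(959 \cdot \frac{1}{604}\right)^{2} - 591300 + 1095 \cdot 959 \cdot \frac{1}{604} - 540 \cdot 959 \cdot \frac{1}{604}\right) \frac{1}{1762046}} + \frac{364073}{1243516} = \frac{4518114}{- \frac{717125}{432526} + \left(\left(\frac{959}{604}\right)^{2} - 591300 + 1095 \cdot \frac{959}{604} - \frac{129465}{151}\right) \frac{1}{1762046}} + \frac{364073}{1243516} = \frac{4518114}{- \frac{717125}{432526} + \left(\frac{919681}{364816} - 591300 + \frac{1050105}{604} - \frac{129465}{151}\right) \frac{1}{1762046}} + \frac{364073}{1243516} = \frac{4518114}{- \frac{717125}{432526} - \frac{215393305139}{642822573536}} + \frac{364073}{1243516} = \frac{4518114}{- \frac{277073671372777557}{139018738220615968}} + \frac{364073}{1243516} = 4518114 \left(- \frac{139018738220615968}{277073671372777557}\right) + \frac{364073}{1243516} = - \frac{209367502472300031214784}{92357890457592519} + \frac{364073}{1243516} = - \frac{260351805579330393049002170657}{114848514510263618856804}$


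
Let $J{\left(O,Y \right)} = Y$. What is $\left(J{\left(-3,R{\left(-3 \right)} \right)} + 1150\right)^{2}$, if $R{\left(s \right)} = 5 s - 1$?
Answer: $1285956$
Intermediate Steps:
$R{\left(s \right)} = -1 + 5 s$
$\left(J{\left(-3,R{\left(-3 \right)} \right)} + 1150\right)^{2} = \left(\left(-1 + 5 \left(-3\right)\right) + 1150\right)^{2} = \left(\left(-1 - 15\right) + 1150\right)^{2} = \left(-16 + 1150\right)^{2} = 1134^{2} = 1285956$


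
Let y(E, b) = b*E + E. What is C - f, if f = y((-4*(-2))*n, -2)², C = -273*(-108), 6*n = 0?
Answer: 29484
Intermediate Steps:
n = 0 (n = (⅙)*0 = 0)
y(E, b) = E + E*b (y(E, b) = E*b + E = E + E*b)
C = 29484
f = 0 (f = ((-4*(-2)*0)*(1 - 2))² = ((8*0)*(-1))² = (0*(-1))² = 0² = 0)
C - f = 29484 - 1*0 = 29484 + 0 = 29484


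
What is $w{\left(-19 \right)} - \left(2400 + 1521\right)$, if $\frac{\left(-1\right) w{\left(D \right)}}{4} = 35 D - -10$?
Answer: $-1301$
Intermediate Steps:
$w{\left(D \right)} = -40 - 140 D$ ($w{\left(D \right)} = - 4 \left(35 D - -10\right) = - 4 \left(35 D + 10\right) = - 4 \left(10 + 35 D\right) = -40 - 140 D$)
$w{\left(-19 \right)} - \left(2400 + 1521\right) = \left(-40 - -2660\right) - \left(2400 + 1521\right) = \left(-40 + 2660\right) - 3921 = 2620 - 3921 = -1301$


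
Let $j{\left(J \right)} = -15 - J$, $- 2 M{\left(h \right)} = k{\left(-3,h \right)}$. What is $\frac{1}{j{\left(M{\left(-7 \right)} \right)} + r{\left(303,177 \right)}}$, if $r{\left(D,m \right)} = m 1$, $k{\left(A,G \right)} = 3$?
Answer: $\frac{2}{327} \approx 0.0061162$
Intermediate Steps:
$M{\left(h \right)} = - \frac{3}{2}$ ($M{\left(h \right)} = \left(- \frac{1}{2}\right) 3 = - \frac{3}{2}$)
$r{\left(D,m \right)} = m$
$\frac{1}{j{\left(M{\left(-7 \right)} \right)} + r{\left(303,177 \right)}} = \frac{1}{\left(-15 - - \frac{3}{2}\right) + 177} = \frac{1}{\left(-15 + \frac{3}{2}\right) + 177} = \frac{1}{- \frac{27}{2} + 177} = \frac{1}{\frac{327}{2}} = \frac{2}{327}$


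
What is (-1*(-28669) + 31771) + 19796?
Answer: 80236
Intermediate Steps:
(-1*(-28669) + 31771) + 19796 = (28669 + 31771) + 19796 = 60440 + 19796 = 80236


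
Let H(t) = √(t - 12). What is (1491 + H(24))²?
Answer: 2223093 + 5964*√3 ≈ 2.2334e+6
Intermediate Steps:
H(t) = √(-12 + t)
(1491 + H(24))² = (1491 + √(-12 + 24))² = (1491 + √12)² = (1491 + 2*√3)²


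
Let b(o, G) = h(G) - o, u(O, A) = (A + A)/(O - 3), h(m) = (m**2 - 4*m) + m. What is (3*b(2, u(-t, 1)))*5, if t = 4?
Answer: -780/49 ≈ -15.918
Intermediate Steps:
h(m) = m**2 - 3*m
u(O, A) = 2*A/(-3 + O) (u(O, A) = (2*A)/(-3 + O) = 2*A/(-3 + O))
b(o, G) = -o + G*(-3 + G) (b(o, G) = G*(-3 + G) - o = -o + G*(-3 + G))
(3*b(2, u(-t, 1)))*5 = (3*(-1*2 + (2*1/(-3 - 1*4))*(-3 + 2*1/(-3 - 1*4))))*5 = (3*(-2 + (2*1/(-3 - 4))*(-3 + 2*1/(-3 - 4))))*5 = (3*(-2 + (2*1/(-7))*(-3 + 2*1/(-7))))*5 = (3*(-2 + (2*1*(-1/7))*(-3 + 2*1*(-1/7))))*5 = (3*(-2 - 2*(-3 - 2/7)/7))*5 = (3*(-2 - 2/7*(-23/7)))*5 = (3*(-2 + 46/49))*5 = (3*(-52/49))*5 = -156/49*5 = -780/49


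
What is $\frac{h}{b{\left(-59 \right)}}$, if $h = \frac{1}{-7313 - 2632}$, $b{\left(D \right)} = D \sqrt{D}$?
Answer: $- \frac{i \sqrt{59}}{34618545} \approx - 2.2188 \cdot 10^{-7} i$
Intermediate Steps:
$b{\left(D \right)} = D^{\frac{3}{2}}$
$h = - \frac{1}{9945}$ ($h = \frac{1}{-9945} = - \frac{1}{9945} \approx -0.00010055$)
$\frac{h}{b{\left(-59 \right)}} = - \frac{1}{9945 \left(-59\right)^{\frac{3}{2}}} = - \frac{1}{9945 \left(- 59 i \sqrt{59}\right)} = - \frac{\frac{1}{3481} i \sqrt{59}}{9945} = - \frac{i \sqrt{59}}{34618545}$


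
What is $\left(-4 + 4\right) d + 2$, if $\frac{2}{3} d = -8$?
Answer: $2$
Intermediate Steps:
$d = -12$ ($d = \frac{3}{2} \left(-8\right) = -12$)
$\left(-4 + 4\right) d + 2 = \left(-4 + 4\right) \left(-12\right) + 2 = 0 \left(-12\right) + 2 = 0 + 2 = 2$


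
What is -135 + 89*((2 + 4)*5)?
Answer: 2535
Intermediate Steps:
-135 + 89*((2 + 4)*5) = -135 + 89*(6*5) = -135 + 89*30 = -135 + 2670 = 2535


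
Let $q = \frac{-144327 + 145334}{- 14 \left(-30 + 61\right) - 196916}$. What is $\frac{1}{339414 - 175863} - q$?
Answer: $\frac{164893207}{32276789850} \approx 0.0051087$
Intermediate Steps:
$q = - \frac{1007}{197350}$ ($q = \frac{1007}{\left(-14\right) 31 - 196916} = \frac{1007}{-434 - 196916} = \frac{1007}{-197350} = 1007 \left(- \frac{1}{197350}\right) = - \frac{1007}{197350} \approx -0.0051026$)
$\frac{1}{339414 - 175863} - q = \frac{1}{339414 - 175863} - - \frac{1007}{197350} = \frac{1}{163551} + \frac{1007}{197350} = \frac{164893207}{32276789850}$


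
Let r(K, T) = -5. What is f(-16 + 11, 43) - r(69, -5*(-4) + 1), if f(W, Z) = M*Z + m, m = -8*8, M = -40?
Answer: -1779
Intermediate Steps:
m = -64
f(W, Z) = -64 - 40*Z (f(W, Z) = -40*Z - 64 = -64 - 40*Z)
f(-16 + 11, 43) - r(69, -5*(-4) + 1) = (-64 - 40*43) - 1*(-5) = (-64 - 1720) + 5 = -1784 + 5 = -1779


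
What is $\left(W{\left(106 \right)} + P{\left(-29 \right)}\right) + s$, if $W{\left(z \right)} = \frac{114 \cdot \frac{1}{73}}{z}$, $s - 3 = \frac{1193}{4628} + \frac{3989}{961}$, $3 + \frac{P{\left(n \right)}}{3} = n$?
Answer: $- \frac{1524173809095}{17207408452} \approx -88.577$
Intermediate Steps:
$P{\left(n \right)} = -9 + 3 n$
$s = \frac{32950089}{4447508}$ ($s = 3 + \left(\frac{1193}{4628} + \frac{3989}{961}\right) = 3 + \frac{19607565}{4447508} = \frac{32950089}{4447508} \approx 7.4087$)
$W{\left(z \right)} = \frac{114}{73 z}$ ($W{\left(z \right)} = \frac{114 \cdot \frac{1}{73}}{z} = \frac{114}{73 z}$)
$\left(W{\left(106 \right)} + P{\left(-29 \right)}\right) + s = \left(\frac{114}{73 \cdot 106} + \left(-9 + 3 \left(-29\right)\right)\right) + \frac{32950089}{4447508} = \left(\frac{114}{73} \cdot \frac{1}{106} - 96\right) + \frac{32950089}{4447508} = \left(\frac{57}{3869} - 96\right) + \frac{32950089}{4447508} = - \frac{371367}{3869} + \frac{32950089}{4447508} = - \frac{1524173809095}{17207408452}$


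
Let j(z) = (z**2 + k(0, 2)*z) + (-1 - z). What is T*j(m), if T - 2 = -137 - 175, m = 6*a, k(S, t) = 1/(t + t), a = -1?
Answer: -12245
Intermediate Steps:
k(S, t) = 1/(2*t)
m = -6 (m = 6*(-1) = -6)
T = -310 (T = 2 + (-137 - 175) = 2 - 312 = -310)
j(z) = -1 + z**2 - 3*z/4 (j(z) = (z**2 + ((1/2)/2)*z) + (-1 - z) = (z**2 + ((1/2)*(1/2))*z) + (-1 - z) = (z**2 + z/4) + (-1 - z) = -1 + z**2 - 3*z/4)
T*j(m) = -310*(-1 + (-6)**2 - 3/4*(-6)) = -310*(-1 + 36 + 9/2) = -310*79/2 = -12245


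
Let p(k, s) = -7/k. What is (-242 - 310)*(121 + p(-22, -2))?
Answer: -736644/11 ≈ -66968.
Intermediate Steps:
(-242 - 310)*(121 + p(-22, -2)) = (-242 - 310)*(121 - 7/(-22)) = -552*(121 - 7*(-1/22)) = -552*(121 + 7/22) = -552*2669/22 = -736644/11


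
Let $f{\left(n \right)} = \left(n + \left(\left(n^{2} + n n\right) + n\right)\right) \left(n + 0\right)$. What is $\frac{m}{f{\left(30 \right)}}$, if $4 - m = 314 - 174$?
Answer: $- \frac{17}{6975} \approx -0.0024373$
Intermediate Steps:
$m = -136$ ($m = 4 - \left(314 - 174\right) = 4 - 140 = -136$)
$f{\left(n \right)} = n \left(2 n + 2 n^{2}\right)$ ($f{\left(n \right)} = \left(n + \left(\left(n^{2} + n^{2}\right) + n\right)\right) n = \left(n + \left(2 n^{2} + n\right)\right) n = \left(n + \left(n + 2 n^{2}\right)\right) n = \left(2 n + 2 n^{2}\right) n = n \left(2 n + 2 n^{2}\right)$)
$\frac{m}{f{\left(30 \right)}} = - \frac{136}{2 \cdot 30^{2} \left(1 + 30\right)} = - \frac{136}{2 \cdot 900 \cdot 31} = - \frac{136}{55800} = \left(-136\right) \frac{1}{55800} = - \frac{17}{6975}$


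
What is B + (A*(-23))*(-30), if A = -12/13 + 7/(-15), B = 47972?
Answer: 611170/13 ≈ 47013.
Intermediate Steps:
A = -271/195 (A = -12*1/13 + 7*(-1/15) = -12/13 - 7/15 = -271/195 ≈ -1.3897)
B + (A*(-23))*(-30) = 47972 - 271/195*(-23)*(-30) = 47972 + (6233/195)*(-30) = 47972 - 12466/13 = 611170/13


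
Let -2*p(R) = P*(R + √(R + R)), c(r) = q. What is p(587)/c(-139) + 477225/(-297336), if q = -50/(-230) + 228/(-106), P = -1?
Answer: -35834884243/233606984 - 1219*√1174/4714 ≈ -162.26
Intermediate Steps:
q = -2357/1219 (q = -50*(-1/230) + 228*(-1/106) = 5/23 - 114/53 = -2357/1219 ≈ -1.9336)
c(r) = -2357/1219
p(R) = R/2 + √2*√R/2 (p(R) = -(-1)*(R + √(R + R))/2 = -(-1)*(R + √(2*R))/2 = -(-1)*(R + √2*√R)/2 = -(-R - √2*√R)/2 = R/2 + √2*√R/2)
p(587)/c(-139) + 477225/(-297336) = ((½)*587 + √2*√587/2)/(-2357/1219) + 477225/(-297336) = (587/2 + √1174/2)*(-1219/2357) + 477225*(-1/297336) = (-715553/4714 - 1219*√1174/4714) - 159075/99112 = -35834884243/233606984 - 1219*√1174/4714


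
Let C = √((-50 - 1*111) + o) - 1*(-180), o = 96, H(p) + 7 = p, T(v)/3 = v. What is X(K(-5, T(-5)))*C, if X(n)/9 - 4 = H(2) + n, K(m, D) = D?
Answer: -25920 - 144*I*√65 ≈ -25920.0 - 1161.0*I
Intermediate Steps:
T(v) = 3*v
H(p) = -7 + p
X(n) = -9 + 9*n (X(n) = 36 + 9*((-7 + 2) + n) = 36 + 9*(-5 + n) = 36 + (-45 + 9*n) = -9 + 9*n)
C = 180 + I*√65 (C = √((-50 - 1*111) + 96) - 1*(-180) = √((-50 - 111) + 96) + 180 = √(-161 + 96) + 180 = √(-65) + 180 = I*√65 + 180 = 180 + I*√65 ≈ 180.0 + 8.0623*I)
X(K(-5, T(-5)))*C = (-9 + 9*(3*(-5)))*(180 + I*√65) = (-9 + 9*(-15))*(180 + I*√65) = (-9 - 135)*(180 + I*√65) = -144*(180 + I*√65) = -25920 - 144*I*√65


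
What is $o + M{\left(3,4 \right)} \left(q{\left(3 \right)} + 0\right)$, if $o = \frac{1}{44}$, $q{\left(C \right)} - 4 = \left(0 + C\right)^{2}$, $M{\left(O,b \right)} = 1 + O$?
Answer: $\frac{2289}{44} \approx 52.023$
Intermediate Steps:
$q{\left(C \right)} = 4 + C^{2}$ ($q{\left(C \right)} = 4 + \left(0 + C\right)^{2} = 4 + C^{2}$)
$o = \frac{1}{44} \approx 0.022727$
$o + M{\left(3,4 \right)} \left(q{\left(3 \right)} + 0\right) = \frac{1}{44} + \left(1 + 3\right) \left(\left(4 + 3^{2}\right) + 0\right) = \frac{1}{44} + 4 \left(\left(4 + 9\right) + 0\right) = \frac{1}{44} + 4 \left(13 + 0\right) = \frac{1}{44} + 4 \cdot 13 = \frac{1}{44} + 52 = \frac{2289}{44}$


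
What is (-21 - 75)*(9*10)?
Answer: -8640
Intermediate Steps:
(-21 - 75)*(9*10) = -96*90 = -8640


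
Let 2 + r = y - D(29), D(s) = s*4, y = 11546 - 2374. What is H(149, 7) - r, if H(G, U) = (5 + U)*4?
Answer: -9006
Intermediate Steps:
H(G, U) = 20 + 4*U
y = 9172
D(s) = 4*s
r = 9054 (r = -2 + (9172 - 4*29) = -2 + (9172 - 1*116) = -2 + (9172 - 116) = -2 + 9056 = 9054)
H(149, 7) - r = (20 + 4*7) - 1*9054 = (20 + 28) - 9054 = 48 - 9054 = -9006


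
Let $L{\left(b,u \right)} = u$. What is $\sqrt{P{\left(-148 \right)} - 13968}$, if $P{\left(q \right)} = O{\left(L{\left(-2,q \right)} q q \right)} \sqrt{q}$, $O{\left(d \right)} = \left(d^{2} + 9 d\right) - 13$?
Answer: $\sqrt{-13968 + 21018372390246 i \sqrt{37}} \approx 7.9953 \cdot 10^{6} + 7.9953 \cdot 10^{6} i$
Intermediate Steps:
$O{\left(d \right)} = -13 + d^{2} + 9 d$
$P{\left(q \right)} = \sqrt{q} \left(-13 + q^{6} + 9 q^{3}\right)$ ($P{\left(q \right)} = \left(-13 + \left(q q q\right)^{2} + 9 q q q\right) \sqrt{q} = \left(-13 + \left(q^{2} q\right)^{2} + 9 q^{2} q\right) \sqrt{q} = \left(-13 + \left(q^{3}\right)^{2} + 9 q^{3}\right) \sqrt{q} = \left(-13 + q^{6} + 9 q^{3}\right) \sqrt{q} = \sqrt{q} \left(-13 + q^{6} + 9 q^{3}\right)$)
$\sqrt{P{\left(-148 \right)} - 13968} = \sqrt{\sqrt{-148} \left(-13 + \left(-148\right)^{6} + 9 \left(-148\right)^{3}\right) - 13968} = \sqrt{2 i \sqrt{37} \left(-13 + 10509215371264 + 9 \left(-3241792\right)\right) - 13968} = \sqrt{2 i \sqrt{37} \left(-13 + 10509215371264 - 29176128\right) - 13968} = \sqrt{2 i \sqrt{37} \cdot 10509186195123 - 13968} = \sqrt{21018372390246 i \sqrt{37} - 13968} = \sqrt{-13968 + 21018372390246 i \sqrt{37}}$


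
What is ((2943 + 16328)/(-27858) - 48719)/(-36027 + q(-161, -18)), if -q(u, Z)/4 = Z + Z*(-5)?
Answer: 1357233173/1011663270 ≈ 1.3416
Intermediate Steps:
q(u, Z) = 16*Z (q(u, Z) = -4*(Z + Z*(-5)) = -4*(Z - 5*Z) = -(-16)*Z = 16*Z)
((2943 + 16328)/(-27858) - 48719)/(-36027 + q(-161, -18)) = ((2943 + 16328)/(-27858) - 48719)/(-36027 + 16*(-18)) = (19271*(-1/27858) - 48719)/(-36027 - 288) = (-19271/27858 - 48719)/(-36315) = -1357233173/27858*(-1/36315) = 1357233173/1011663270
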